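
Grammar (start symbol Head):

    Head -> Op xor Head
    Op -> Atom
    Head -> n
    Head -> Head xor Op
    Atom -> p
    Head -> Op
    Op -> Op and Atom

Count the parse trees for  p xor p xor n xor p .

Parse trees for p xor p xor n xor p:
  [Head [Op [Atom p]] xor [Head [Op [Atom p]] xor [Head [Head n] xor [Op [Atom p]]]]]
  [Head [Op [Atom p]] xor [Head [Head [Op [Atom p]] xor [Head n]] xor [Op [Atom p]]]]
  [Head [Head [Op [Atom p]] xor [Head [Op [Atom p]] xor [Head n]]] xor [Op [Atom p]]]

3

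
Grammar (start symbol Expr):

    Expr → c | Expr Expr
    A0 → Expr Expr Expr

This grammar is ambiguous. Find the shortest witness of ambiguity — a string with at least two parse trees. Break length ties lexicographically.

c c c

length 1: no string has ≥2 trees
length 2: no string has ≥2 trees
length 3: c c c has 2 parse trees

Two derivations of c c c:
  Expr ⇒ Expr Expr ⇒ c Expr ⇒ c Expr Expr ⇒ c c Expr ⇒ c c c
  Expr ⇒ Expr Expr ⇒ Expr Expr Expr ⇒ c Expr Expr ⇒ c c Expr ⇒ c c c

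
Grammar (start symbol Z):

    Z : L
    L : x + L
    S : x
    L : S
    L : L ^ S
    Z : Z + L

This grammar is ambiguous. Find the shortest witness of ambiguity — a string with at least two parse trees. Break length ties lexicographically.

length 1: no string has ≥2 trees
length 3: x + x has 2 parse trees

Two derivations of x + x:
  Z ⇒ L ⇒ x + L ⇒ x + S ⇒ x + x
  Z ⇒ Z + L ⇒ L + L ⇒ S + L ⇒ x + L ⇒ x + S ⇒ x + x

x + x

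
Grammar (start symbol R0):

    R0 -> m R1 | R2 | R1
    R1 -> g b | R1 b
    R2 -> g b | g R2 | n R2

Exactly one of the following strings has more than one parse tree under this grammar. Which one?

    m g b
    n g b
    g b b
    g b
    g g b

g b

m g b: 1 tree
n g b: 1 tree
g b b: 1 tree
g b: 2 trees
g g b: 1 tree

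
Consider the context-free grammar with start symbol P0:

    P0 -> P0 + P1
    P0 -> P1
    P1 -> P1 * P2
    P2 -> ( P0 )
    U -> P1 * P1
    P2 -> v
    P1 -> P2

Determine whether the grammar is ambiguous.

(U is unreachable from P0, so its rules don't affect L(P0).) This is a standard precedence ladder (P0 over P1 over P2), with each level left-recursive on its own operator ('+' at P0, '*' at P1). That structure is LR(1), hence unambiguous.

Unambiguous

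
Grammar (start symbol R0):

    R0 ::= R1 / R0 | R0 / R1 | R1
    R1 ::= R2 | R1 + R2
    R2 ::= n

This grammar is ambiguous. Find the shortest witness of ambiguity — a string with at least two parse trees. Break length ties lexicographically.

n / n

length 1: no string has ≥2 trees
length 3: n / n has 2 parse trees

Two derivations of n / n:
  R0 ⇒ R1 / R0 ⇒ R2 / R0 ⇒ n / R0 ⇒ n / R1 ⇒ n / R2 ⇒ n / n
  R0 ⇒ R0 / R1 ⇒ R1 / R1 ⇒ R2 / R1 ⇒ n / R1 ⇒ n / R2 ⇒ n / n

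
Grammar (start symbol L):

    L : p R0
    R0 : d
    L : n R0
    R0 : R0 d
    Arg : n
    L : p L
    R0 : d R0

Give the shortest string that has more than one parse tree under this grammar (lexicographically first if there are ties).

length 2: no string has ≥2 trees
length 3: n d d has 2 parse trees

Two derivations of n d d:
  L ⇒ n R0 ⇒ n R0 d ⇒ n d d
  L ⇒ n R0 ⇒ n d R0 ⇒ n d d

n d d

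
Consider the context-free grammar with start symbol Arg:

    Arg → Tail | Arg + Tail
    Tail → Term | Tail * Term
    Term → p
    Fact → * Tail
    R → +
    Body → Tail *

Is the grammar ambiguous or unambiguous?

Unambiguous

(Fact, R, Body are unreachable from Arg, so their rules don't affect L(Arg).) This is a standard precedence ladder (Arg over Tail over Term), with each level left-recursive on its own operator ('+' at Arg, '*' at Tail). That structure is LR(1), hence unambiguous.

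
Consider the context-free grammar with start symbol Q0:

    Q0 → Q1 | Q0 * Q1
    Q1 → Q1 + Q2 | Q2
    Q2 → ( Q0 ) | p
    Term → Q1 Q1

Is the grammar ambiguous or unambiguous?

Unambiguous

Only Q0, Q1, Q2 are reachable from Q0; ignoring the rest: Q0 → Q0 * Q1 | Q1  ;  Q1 → Q1 + Q2 | Q2  — a left-associative chain with Q2 at the bottom. Each string factors uniquely by precedence.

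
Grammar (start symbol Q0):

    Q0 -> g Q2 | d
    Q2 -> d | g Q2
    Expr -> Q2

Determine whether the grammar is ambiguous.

Only Q0, Q2 are reachable from Q0; ignoring the rest: Each reachable nonterminal has at most one production per leading terminal, and all productions are right-linear; the derivation is determined token-by-token.

Unambiguous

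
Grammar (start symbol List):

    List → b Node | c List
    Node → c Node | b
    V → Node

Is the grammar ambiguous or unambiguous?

(V is unreachable from List, so its rules don't affect L(List).) Each reachable nonterminal has at most one production per leading terminal, and all productions are right-linear; the derivation is determined token-by-token.

Unambiguous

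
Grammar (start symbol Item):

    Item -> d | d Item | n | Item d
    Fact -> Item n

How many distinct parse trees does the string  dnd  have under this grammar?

Parse trees for dnd:
  [Item d [Item [Item n] d]]
  [Item [Item d [Item n]] d]

2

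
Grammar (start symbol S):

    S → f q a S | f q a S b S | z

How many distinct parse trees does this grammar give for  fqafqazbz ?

2

Parse trees for fqafqazbz:
  [S f q a [S f q a [S z] b [S z]]]
  [S f q a [S f q a [S z]] b [S z]]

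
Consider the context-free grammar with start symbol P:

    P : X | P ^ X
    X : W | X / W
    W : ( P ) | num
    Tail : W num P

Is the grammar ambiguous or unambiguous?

Unambiguous

Only P, X, W are reachable from P; ignoring the rest: This is a standard precedence ladder (P over X over W), with each level left-recursive on its own operator ('^' at P, '/' at X). That structure is LR(1), hence unambiguous.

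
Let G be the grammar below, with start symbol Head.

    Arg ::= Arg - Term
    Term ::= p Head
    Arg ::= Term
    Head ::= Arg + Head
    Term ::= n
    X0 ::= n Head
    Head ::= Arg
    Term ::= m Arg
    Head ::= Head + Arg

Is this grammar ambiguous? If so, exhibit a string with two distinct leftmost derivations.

Witness: n + n

Derivation 1: Head ⇒ Arg + Head ⇒ Term + Head ⇒ n + Head ⇒ n + Arg ⇒ n + Term ⇒ n + n
Derivation 2: Head ⇒ Head + Arg ⇒ Arg + Arg ⇒ Term + Arg ⇒ n + Arg ⇒ n + Term ⇒ n + n

Two distinct leftmost derivations for the same string.

Ambiguous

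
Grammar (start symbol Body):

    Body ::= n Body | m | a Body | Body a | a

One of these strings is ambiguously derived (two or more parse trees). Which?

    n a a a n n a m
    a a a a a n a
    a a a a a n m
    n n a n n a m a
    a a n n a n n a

n a a a n n a m: 1 tree
a a a a a n a: 1 tree
a a a a a n m: 1 tree
n n a n n a m a: 7 trees
a a n n a n n a: 1 tree

n n a n n a m a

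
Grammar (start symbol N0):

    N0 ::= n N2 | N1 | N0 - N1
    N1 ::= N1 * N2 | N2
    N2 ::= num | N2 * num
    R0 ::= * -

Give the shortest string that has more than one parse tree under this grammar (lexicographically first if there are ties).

num * num

length 1: no string has ≥2 trees
length 2: no string has ≥2 trees
length 3: num * num has 2 parse trees

Two derivations of num * num:
  N0 ⇒ N1 ⇒ N1 * N2 ⇒ N2 * N2 ⇒ num * N2 ⇒ num * num
  N0 ⇒ N1 ⇒ N2 ⇒ N2 * num ⇒ num * num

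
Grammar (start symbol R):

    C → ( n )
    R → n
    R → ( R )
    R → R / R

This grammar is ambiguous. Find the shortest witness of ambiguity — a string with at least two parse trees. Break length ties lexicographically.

length 1: no string has ≥2 trees
length 3: no string has ≥2 trees
length 5: n / n / n has 2 parse trees

Two derivations of n / n / n:
  R ⇒ R / R ⇒ n / R ⇒ n / R / R ⇒ n / n / R ⇒ n / n / n
  R ⇒ R / R ⇒ R / R / R ⇒ n / R / R ⇒ n / n / R ⇒ n / n / n

n / n / n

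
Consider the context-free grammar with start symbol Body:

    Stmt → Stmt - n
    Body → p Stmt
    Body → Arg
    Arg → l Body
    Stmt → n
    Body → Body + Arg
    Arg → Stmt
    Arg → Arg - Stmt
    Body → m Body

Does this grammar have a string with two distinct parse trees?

Ambiguous

Witness: n - n

Derivation 1: Body ⇒ Arg ⇒ Stmt ⇒ Stmt - n ⇒ n - n
Derivation 2: Body ⇒ Arg ⇒ Arg - Stmt ⇒ Stmt - Stmt ⇒ n - Stmt ⇒ n - n

Two distinct leftmost derivations for the same string.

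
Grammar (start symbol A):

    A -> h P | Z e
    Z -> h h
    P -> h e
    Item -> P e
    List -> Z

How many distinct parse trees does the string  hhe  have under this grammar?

Parse trees for hhe:
  [A h [P h e]]
  [A [Z h h] e]

2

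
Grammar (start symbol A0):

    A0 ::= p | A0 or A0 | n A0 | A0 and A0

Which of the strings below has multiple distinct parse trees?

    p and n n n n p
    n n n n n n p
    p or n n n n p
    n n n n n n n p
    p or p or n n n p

p and n n n n p: 1 tree
n n n n n n p: 1 tree
p or n n n n p: 1 tree
n n n n n n n p: 1 tree
p or p or n n n p: 2 trees

p or p or n n n p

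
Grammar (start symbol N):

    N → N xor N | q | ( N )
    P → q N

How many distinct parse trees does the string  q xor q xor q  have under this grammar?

2

Parse trees for q xor q xor q:
  [N [N q] xor [N [N q] xor [N q]]]
  [N [N [N q] xor [N q]] xor [N q]]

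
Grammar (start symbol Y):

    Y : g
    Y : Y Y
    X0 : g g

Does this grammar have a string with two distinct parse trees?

Witness: g g g

Derivation 1: Y ⇒ Y Y ⇒ g Y ⇒ g Y Y ⇒ g g Y ⇒ g g g
Derivation 2: Y ⇒ Y Y ⇒ Y Y Y ⇒ g Y Y ⇒ g g Y ⇒ g g g

Two distinct leftmost derivations for the same string.

Ambiguous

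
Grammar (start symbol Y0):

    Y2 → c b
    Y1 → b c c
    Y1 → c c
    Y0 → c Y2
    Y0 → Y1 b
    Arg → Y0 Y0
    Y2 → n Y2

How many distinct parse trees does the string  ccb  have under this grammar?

2

Parse trees for ccb:
  [Y0 c [Y2 c b]]
  [Y0 [Y1 c c] b]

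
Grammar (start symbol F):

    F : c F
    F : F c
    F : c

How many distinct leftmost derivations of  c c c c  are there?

8

Parse trees for c c c c:
  [F c [F c [F c [F c]]]]
  [F c [F c [F [F c] c]]]
  [F c [F [F c [F c]] c]]
  [F c [F [F [F c] c] c]]
  [F [F c [F c [F c]]] c]
  [F [F c [F [F c] c]] c]
  [F [F [F c [F c]] c] c]
  [F [F [F [F c] c] c] c]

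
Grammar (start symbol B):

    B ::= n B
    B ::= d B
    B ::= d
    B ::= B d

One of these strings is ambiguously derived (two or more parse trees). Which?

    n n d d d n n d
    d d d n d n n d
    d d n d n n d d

n n d d d n n d: 1 tree
d d d n d n n d: 1 tree
d d n d n n d d: 8 trees

d d n d n n d d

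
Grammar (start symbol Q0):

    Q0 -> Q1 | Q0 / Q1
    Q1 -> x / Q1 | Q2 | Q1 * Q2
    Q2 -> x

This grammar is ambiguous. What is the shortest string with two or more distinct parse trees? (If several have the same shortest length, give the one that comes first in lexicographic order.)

x / x

length 1: no string has ≥2 trees
length 3: x / x has 2 parse trees

Two derivations of x / x:
  Q0 ⇒ Q1 ⇒ x / Q1 ⇒ x / Q2 ⇒ x / x
  Q0 ⇒ Q0 / Q1 ⇒ Q1 / Q1 ⇒ Q2 / Q1 ⇒ x / Q1 ⇒ x / Q2 ⇒ x / x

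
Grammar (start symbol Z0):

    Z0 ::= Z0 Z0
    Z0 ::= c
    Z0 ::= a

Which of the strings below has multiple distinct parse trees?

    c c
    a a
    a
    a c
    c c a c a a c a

c c a c a a c a

c c: 1 tree
a a: 1 tree
a: 1 tree
a c: 1 tree
c c a c a a c a: 429 trees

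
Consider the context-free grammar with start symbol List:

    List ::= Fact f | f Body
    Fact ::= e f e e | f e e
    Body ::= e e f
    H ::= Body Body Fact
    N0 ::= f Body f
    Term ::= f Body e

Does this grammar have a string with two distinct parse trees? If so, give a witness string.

Witness: f e e f

Derivation 1: List ⇒ Fact f ⇒ f e e f
Derivation 2: List ⇒ f Body ⇒ f e e f

Two distinct leftmost derivations for the same string.

Ambiguous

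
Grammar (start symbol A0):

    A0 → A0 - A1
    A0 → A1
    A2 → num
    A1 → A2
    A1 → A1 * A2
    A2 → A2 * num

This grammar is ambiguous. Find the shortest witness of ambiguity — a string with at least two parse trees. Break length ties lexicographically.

num * num

length 1: no string has ≥2 trees
length 3: num * num has 2 parse trees

Two derivations of num * num:
  A0 ⇒ A1 ⇒ A2 ⇒ A2 * num ⇒ num * num
  A0 ⇒ A1 ⇒ A1 * A2 ⇒ A2 * A2 ⇒ num * A2 ⇒ num * num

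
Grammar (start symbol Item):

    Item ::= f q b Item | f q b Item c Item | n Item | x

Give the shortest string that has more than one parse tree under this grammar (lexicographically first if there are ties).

length 1: no string has ≥2 trees
length 2: no string has ≥2 trees
length 3: no string has ≥2 trees
length 4: no string has ≥2 trees
length 5: no string has ≥2 trees
length 6: no string has ≥2 trees
length 7: no string has ≥2 trees
length 8: no string has ≥2 trees
length 9: f q b f q b x c x has 2 parse trees

Two derivations of f q b f q b x c x:
  Item ⇒ f q b Item ⇒ f q b f q b Item c Item ⇒ f q b f q b x c Item ⇒ f q b f q b x c x
  Item ⇒ f q b Item c Item ⇒ f q b f q b Item c Item ⇒ f q b f q b x c Item ⇒ f q b f q b x c x

f q b f q b x c x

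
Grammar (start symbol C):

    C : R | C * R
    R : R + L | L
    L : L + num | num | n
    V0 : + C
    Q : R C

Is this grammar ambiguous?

Ambiguous

Witness: n + num

Derivation 1: C ⇒ R ⇒ R + L ⇒ L + L ⇒ n + L ⇒ n + num
Derivation 2: C ⇒ R ⇒ L ⇒ L + num ⇒ n + num

Two distinct leftmost derivations for the same string.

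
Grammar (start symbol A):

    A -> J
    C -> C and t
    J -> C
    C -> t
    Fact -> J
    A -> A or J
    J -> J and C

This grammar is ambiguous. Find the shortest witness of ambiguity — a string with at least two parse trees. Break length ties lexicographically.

t and t

length 1: no string has ≥2 trees
length 3: t and t has 2 parse trees

Two derivations of t and t:
  A ⇒ J ⇒ C ⇒ C and t ⇒ t and t
  A ⇒ J ⇒ J and C ⇒ C and C ⇒ t and C ⇒ t and t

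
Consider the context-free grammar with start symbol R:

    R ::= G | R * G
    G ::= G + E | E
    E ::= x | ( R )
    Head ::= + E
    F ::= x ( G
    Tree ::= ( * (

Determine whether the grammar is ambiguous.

Unambiguous

(Head, F, Tree are unreachable from R, so their rules don't affect L(R).) This is a standard precedence ladder (R over G over E), with each level left-recursive on its own operator ('*' at R, '+' at G). That structure is LR(1), hence unambiguous.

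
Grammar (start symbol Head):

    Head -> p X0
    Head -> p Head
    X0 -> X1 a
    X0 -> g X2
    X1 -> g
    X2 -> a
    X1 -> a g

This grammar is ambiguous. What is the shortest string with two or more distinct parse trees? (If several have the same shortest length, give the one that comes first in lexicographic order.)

length 3: p g a has 2 parse trees

Two derivations of p g a:
  Head ⇒ p X0 ⇒ p X1 a ⇒ p g a
  Head ⇒ p X0 ⇒ p g X2 ⇒ p g a

p g a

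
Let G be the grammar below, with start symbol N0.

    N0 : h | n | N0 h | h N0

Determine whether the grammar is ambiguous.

Witness: h h

Derivation 1: N0 ⇒ N0 h ⇒ h h
Derivation 2: N0 ⇒ h N0 ⇒ h h

Two distinct leftmost derivations for the same string.

Ambiguous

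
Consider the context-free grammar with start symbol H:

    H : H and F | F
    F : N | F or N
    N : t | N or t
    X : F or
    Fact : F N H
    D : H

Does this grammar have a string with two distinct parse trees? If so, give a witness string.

Witness: t or t

Derivation 1: H ⇒ F ⇒ N ⇒ N or t ⇒ t or t
Derivation 2: H ⇒ F ⇒ F or N ⇒ N or N ⇒ t or N ⇒ t or t

Two distinct leftmost derivations for the same string.

Ambiguous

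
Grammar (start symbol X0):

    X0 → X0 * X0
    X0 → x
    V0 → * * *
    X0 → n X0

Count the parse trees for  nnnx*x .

4

Parse trees for nnnx*x:
  [X0 [X0 n [X0 n [X0 n [X0 x]]]] * [X0 x]]
  [X0 n [X0 [X0 n [X0 n [X0 x]]] * [X0 x]]]
  [X0 n [X0 n [X0 [X0 n [X0 x]] * [X0 x]]]]
  [X0 n [X0 n [X0 n [X0 [X0 x] * [X0 x]]]]]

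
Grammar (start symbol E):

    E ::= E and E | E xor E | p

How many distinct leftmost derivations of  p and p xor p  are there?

Parse trees for p and p xor p:
  [E [E p] and [E [E p] xor [E p]]]
  [E [E [E p] and [E p]] xor [E p]]

2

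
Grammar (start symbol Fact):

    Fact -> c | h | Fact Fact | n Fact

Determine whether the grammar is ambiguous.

Ambiguous

Witness: c c c

Derivation 1: Fact ⇒ Fact Fact ⇒ c Fact ⇒ c Fact Fact ⇒ c c Fact ⇒ c c c
Derivation 2: Fact ⇒ Fact Fact ⇒ Fact Fact Fact ⇒ c Fact Fact ⇒ c c Fact ⇒ c c c

Two distinct leftmost derivations for the same string.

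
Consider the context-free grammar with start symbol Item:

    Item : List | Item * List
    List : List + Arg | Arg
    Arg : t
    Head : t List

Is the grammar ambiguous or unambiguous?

Unambiguous

(Head is unreachable from Item, so its rules don't affect L(Item).) The grammar is stratified — Item handles '*' (left-recursive), List handles '+', Arg atoms. Each operator has a fixed associativity and precedence level, so every string has one parse.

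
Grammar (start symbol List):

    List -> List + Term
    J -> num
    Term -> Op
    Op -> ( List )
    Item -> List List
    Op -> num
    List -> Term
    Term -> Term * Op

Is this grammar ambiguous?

Unambiguous

Only List, Term, Op are reachable from List; ignoring the rest: List → List + Term | Term  ;  Term → Term * Op | Op  — a left-associative chain with Op at the bottom. Each string factors uniquely by precedence.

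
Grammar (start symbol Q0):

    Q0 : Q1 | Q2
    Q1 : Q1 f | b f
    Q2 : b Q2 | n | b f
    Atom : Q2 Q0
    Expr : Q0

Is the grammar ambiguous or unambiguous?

Witness: b f

Derivation 1: Q0 ⇒ Q1 ⇒ b f
Derivation 2: Q0 ⇒ Q2 ⇒ b f

Two distinct leftmost derivations for the same string.

Ambiguous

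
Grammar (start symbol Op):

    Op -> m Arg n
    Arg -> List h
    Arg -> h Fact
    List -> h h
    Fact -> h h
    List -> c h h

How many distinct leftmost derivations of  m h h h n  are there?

2

Parse trees for m h h h n:
  [Op m [Arg [List h h] h] n]
  [Op m [Arg h [Fact h h]] n]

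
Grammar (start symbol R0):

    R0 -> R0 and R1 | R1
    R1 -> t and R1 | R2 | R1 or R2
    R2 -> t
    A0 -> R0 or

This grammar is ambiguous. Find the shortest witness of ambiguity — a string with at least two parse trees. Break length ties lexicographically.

length 1: no string has ≥2 trees
length 3: t and t has 2 parse trees

Two derivations of t and t:
  R0 ⇒ R0 and R1 ⇒ R1 and R1 ⇒ R2 and R1 ⇒ t and R1 ⇒ t and R2 ⇒ t and t
  R0 ⇒ R1 ⇒ t and R1 ⇒ t and R2 ⇒ t and t

t and t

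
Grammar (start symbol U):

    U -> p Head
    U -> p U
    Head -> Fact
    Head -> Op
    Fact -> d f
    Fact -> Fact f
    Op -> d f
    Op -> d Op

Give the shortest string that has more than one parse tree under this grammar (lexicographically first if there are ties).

length 3: p d f has 2 parse trees

Two derivations of p d f:
  U ⇒ p Head ⇒ p Fact ⇒ p d f
  U ⇒ p Head ⇒ p Op ⇒ p d f

p d f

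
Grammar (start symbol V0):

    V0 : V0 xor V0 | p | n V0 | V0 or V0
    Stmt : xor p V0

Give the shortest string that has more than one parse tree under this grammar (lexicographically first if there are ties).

n p or p

length 1: no string has ≥2 trees
length 2: no string has ≥2 trees
length 3: no string has ≥2 trees
length 4: n p or p has 2 parse trees

Two derivations of n p or p:
  V0 ⇒ n V0 ⇒ n V0 or V0 ⇒ n p or V0 ⇒ n p or p
  V0 ⇒ V0 or V0 ⇒ n V0 or V0 ⇒ n p or V0 ⇒ n p or p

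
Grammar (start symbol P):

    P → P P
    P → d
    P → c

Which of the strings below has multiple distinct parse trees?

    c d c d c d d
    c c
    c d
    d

c d c d c d d

c d c d c d d: 132 trees
c c: 1 tree
c d: 1 tree
d: 1 tree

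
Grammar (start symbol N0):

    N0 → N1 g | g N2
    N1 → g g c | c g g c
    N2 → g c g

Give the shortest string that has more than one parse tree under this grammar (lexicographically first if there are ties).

length 4: g g c g has 2 parse trees

Two derivations of g g c g:
  N0 ⇒ N1 g ⇒ g g c g
  N0 ⇒ g N2 ⇒ g g c g

g g c g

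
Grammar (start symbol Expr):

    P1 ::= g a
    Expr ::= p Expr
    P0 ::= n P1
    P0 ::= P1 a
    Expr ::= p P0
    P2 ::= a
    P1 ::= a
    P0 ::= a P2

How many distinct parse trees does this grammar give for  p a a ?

2

Parse trees for p a a:
  [Expr p [P0 [P1 a] a]]
  [Expr p [P0 a [P2 a]]]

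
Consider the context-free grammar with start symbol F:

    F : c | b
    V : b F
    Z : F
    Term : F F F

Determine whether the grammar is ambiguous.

Unambiguous

Only F is reachable from F; ignoring the rest: The reachable rules are right-linear with at most one rule per (nonterminal, next-terminal) pair. Each input token forces the next rule, so parsing is deterministic.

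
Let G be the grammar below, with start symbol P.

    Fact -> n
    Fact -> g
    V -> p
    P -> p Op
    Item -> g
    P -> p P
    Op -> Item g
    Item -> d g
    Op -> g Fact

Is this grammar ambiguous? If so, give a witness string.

Witness: p g g

Derivation 1: P ⇒ p Op ⇒ p Item g ⇒ p g g
Derivation 2: P ⇒ p Op ⇒ p g Fact ⇒ p g g

Two distinct leftmost derivations for the same string.

Ambiguous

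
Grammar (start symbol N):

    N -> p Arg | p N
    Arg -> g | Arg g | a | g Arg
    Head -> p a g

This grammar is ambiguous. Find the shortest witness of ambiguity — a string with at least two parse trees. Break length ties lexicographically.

length 2: no string has ≥2 trees
length 3: p g g has 2 parse trees

Two derivations of p g g:
  N ⇒ p Arg ⇒ p Arg g ⇒ p g g
  N ⇒ p Arg ⇒ p g Arg ⇒ p g g

p g g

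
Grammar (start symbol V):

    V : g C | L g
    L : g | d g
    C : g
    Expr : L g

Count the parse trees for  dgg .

Parse trees for dgg:
  [V [L d g] g]

1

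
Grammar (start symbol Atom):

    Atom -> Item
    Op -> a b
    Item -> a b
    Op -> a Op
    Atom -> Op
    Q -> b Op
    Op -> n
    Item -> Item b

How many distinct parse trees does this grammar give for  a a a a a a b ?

Parse trees for a a a a a a b:
  [Atom [Op a [Op a [Op a [Op a [Op a [Op a b]]]]]]]

1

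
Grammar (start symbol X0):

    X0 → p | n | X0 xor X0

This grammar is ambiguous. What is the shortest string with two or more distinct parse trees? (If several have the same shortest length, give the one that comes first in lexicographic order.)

length 1: no string has ≥2 trees
length 3: no string has ≥2 trees
length 5: n xor n xor n has 2 parse trees

Two derivations of n xor n xor n:
  X0 ⇒ X0 xor X0 ⇒ n xor X0 ⇒ n xor X0 xor X0 ⇒ n xor n xor X0 ⇒ n xor n xor n
  X0 ⇒ X0 xor X0 ⇒ X0 xor X0 xor X0 ⇒ n xor X0 xor X0 ⇒ n xor n xor X0 ⇒ n xor n xor n

n xor n xor n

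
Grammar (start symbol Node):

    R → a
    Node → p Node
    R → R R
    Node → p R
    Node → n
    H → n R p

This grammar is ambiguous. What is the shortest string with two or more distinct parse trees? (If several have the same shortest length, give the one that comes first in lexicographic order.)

p a a a

length 1: no string has ≥2 trees
length 2: no string has ≥2 trees
length 3: no string has ≥2 trees
length 4: p a a a has 2 parse trees

Two derivations of p a a a:
  Node ⇒ p R ⇒ p R R ⇒ p a R ⇒ p a R R ⇒ p a a R ⇒ p a a a
  Node ⇒ p R ⇒ p R R ⇒ p R R R ⇒ p a R R ⇒ p a a R ⇒ p a a a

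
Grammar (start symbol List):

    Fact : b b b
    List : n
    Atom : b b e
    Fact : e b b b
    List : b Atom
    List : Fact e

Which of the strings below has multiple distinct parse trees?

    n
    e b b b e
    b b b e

n: 1 tree
e b b b e: 1 tree
b b b e: 2 trees

b b b e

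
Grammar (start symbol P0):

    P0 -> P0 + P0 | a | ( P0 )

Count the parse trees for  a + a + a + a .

5

Parse trees for a + a + a + a:
  [P0 [P0 a] + [P0 [P0 a] + [P0 [P0 a] + [P0 a]]]]
  [P0 [P0 a] + [P0 [P0 [P0 a] + [P0 a]] + [P0 a]]]
  [P0 [P0 [P0 a] + [P0 a]] + [P0 [P0 a] + [P0 a]]]
  [P0 [P0 [P0 a] + [P0 [P0 a] + [P0 a]]] + [P0 a]]
  [P0 [P0 [P0 [P0 a] + [P0 a]] + [P0 a]] + [P0 a]]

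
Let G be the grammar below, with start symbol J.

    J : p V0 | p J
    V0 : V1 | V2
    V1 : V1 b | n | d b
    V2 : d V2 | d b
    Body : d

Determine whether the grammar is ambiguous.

Witness: p d b

Derivation 1: J ⇒ p V0 ⇒ p V1 ⇒ p d b
Derivation 2: J ⇒ p V0 ⇒ p V2 ⇒ p d b

Two distinct leftmost derivations for the same string.

Ambiguous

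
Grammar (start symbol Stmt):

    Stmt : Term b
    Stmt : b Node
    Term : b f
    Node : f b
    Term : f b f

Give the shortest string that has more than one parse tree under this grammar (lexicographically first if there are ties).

b f b

length 3: b f b has 2 parse trees

Two derivations of b f b:
  Stmt ⇒ Term b ⇒ b f b
  Stmt ⇒ b Node ⇒ b f b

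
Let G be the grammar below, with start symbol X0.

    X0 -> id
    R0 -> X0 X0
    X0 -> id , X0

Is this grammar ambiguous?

Unambiguous

(R0 is unreachable from X0, so its rules don't affect L(X0).) Right-recursive list with a separator: after each atom, whether the separator follows determines the rule. One parse per string.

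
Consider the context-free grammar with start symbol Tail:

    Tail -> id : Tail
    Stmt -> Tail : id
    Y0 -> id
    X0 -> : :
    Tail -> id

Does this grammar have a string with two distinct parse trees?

Unambiguous

(X0, Y0, Stmt are unreachable from Tail, so their rules don't affect L(Tail).) The reachable grammar is A → atom sep A | atom. Each atom is followed by either the separator (recurse) or end-of-string (stop) — no choice point.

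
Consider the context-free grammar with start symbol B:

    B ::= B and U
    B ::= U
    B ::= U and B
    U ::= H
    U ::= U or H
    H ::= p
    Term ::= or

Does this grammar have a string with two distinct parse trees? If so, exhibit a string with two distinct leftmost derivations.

Ambiguous

Witness: p and p

Derivation 1: B ⇒ B and U ⇒ U and U ⇒ H and U ⇒ p and U ⇒ p and H ⇒ p and p
Derivation 2: B ⇒ U and B ⇒ H and B ⇒ p and B ⇒ p and U ⇒ p and H ⇒ p and p

Two distinct leftmost derivations for the same string.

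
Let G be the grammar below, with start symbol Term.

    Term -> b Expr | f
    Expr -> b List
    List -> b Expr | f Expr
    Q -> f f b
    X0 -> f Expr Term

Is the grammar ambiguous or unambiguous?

Unambiguous

Only Term, Expr, List are reachable from Term; ignoring the rest: The reachable rules are right-linear with at most one rule per (nonterminal, next-terminal) pair. Each input token forces the next rule, so parsing is deterministic.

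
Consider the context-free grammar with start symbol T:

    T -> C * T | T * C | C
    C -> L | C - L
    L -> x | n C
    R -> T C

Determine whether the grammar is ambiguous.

Ambiguous

Witness: x * x

Derivation 1: T ⇒ C * T ⇒ L * T ⇒ x * T ⇒ x * C ⇒ x * L ⇒ x * x
Derivation 2: T ⇒ T * C ⇒ C * C ⇒ L * C ⇒ x * C ⇒ x * L ⇒ x * x

Two distinct leftmost derivations for the same string.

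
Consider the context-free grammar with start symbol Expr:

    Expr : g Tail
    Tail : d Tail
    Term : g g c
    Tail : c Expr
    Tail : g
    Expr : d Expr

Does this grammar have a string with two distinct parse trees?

Unambiguous

(Term is unreachable from Expr, so its rules don't affect L(Expr).) The reachable rules are right-linear with at most one rule per (nonterminal, next-terminal) pair. Each input token forces the next rule, so parsing is deterministic.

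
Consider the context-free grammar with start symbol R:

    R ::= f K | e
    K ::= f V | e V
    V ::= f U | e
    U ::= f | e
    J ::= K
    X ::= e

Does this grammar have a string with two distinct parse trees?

(J, X are unreachable from R, so their rules don't affect L(R).) Each reachable nonterminal has at most one production per leading terminal, and all productions are right-linear; the derivation is determined token-by-token.

Unambiguous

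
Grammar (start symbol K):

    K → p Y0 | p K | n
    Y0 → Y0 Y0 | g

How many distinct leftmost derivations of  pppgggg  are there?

Parse trees for pppgggg:
  [K p [K p [K p [Y0 [Y0 g] [Y0 [Y0 g] [Y0 [Y0 g] [Y0 g]]]]]]]
  [K p [K p [K p [Y0 [Y0 g] [Y0 [Y0 [Y0 g] [Y0 g]] [Y0 g]]]]]]
  [K p [K p [K p [Y0 [Y0 [Y0 g] [Y0 g]] [Y0 [Y0 g] [Y0 g]]]]]]
  [K p [K p [K p [Y0 [Y0 [Y0 g] [Y0 [Y0 g] [Y0 g]]] [Y0 g]]]]]
  [K p [K p [K p [Y0 [Y0 [Y0 [Y0 g] [Y0 g]] [Y0 g]] [Y0 g]]]]]

5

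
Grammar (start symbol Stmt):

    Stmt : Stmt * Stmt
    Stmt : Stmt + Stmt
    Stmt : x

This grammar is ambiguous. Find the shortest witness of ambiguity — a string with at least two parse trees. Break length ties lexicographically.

x * x * x

length 1: no string has ≥2 trees
length 3: no string has ≥2 trees
length 5: x * x * x has 2 parse trees

Two derivations of x * x * x:
  Stmt ⇒ Stmt * Stmt ⇒ Stmt * Stmt * Stmt ⇒ x * Stmt * Stmt ⇒ x * x * Stmt ⇒ x * x * x
  Stmt ⇒ Stmt * Stmt ⇒ x * Stmt ⇒ x * Stmt * Stmt ⇒ x * x * Stmt ⇒ x * x * x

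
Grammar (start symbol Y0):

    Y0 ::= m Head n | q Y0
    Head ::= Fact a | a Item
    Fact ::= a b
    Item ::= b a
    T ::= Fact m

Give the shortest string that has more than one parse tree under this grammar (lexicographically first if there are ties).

length 5: m a b a n has 2 parse trees

Two derivations of m a b a n:
  Y0 ⇒ m Head n ⇒ m Fact a n ⇒ m a b a n
  Y0 ⇒ m Head n ⇒ m a Item n ⇒ m a b a n

m a b a n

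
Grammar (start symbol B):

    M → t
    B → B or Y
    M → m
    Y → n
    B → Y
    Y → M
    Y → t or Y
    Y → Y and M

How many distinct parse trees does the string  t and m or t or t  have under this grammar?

Parse trees for t and m or t or t:
  [B [B [Y [Y [M t]] and [M m]]] or [Y t or [Y [M t]]]]
  [B [B [B [Y [Y [M t]] and [M m]]] or [Y [M t]]] or [Y [M t]]]

2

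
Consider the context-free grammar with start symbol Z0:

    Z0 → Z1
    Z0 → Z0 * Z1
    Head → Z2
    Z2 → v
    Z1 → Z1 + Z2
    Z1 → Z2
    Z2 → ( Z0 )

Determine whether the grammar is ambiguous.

(Head is unreachable from Z0, so its rules don't affect L(Z0).) This is a standard precedence ladder (Z0 over Z1 over Z2), with each level left-recursive on its own operator ('*' at Z0, '+' at Z1). That structure is LR(1), hence unambiguous.

Unambiguous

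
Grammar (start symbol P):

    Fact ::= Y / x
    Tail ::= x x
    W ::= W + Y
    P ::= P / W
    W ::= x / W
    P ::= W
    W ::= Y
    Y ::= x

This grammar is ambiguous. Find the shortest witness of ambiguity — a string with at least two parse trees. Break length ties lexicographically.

length 1: no string has ≥2 trees
length 3: x / x has 2 parse trees

Two derivations of x / x:
  P ⇒ P / W ⇒ W / W ⇒ Y / W ⇒ x / W ⇒ x / Y ⇒ x / x
  P ⇒ W ⇒ x / W ⇒ x / Y ⇒ x / x

x / x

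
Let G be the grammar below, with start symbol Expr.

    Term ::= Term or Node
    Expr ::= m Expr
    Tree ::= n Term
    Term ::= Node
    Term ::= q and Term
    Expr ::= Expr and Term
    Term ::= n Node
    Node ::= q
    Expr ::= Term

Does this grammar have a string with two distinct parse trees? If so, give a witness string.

Witness: q and q

Derivation 1: Expr ⇒ Expr and Term ⇒ Term and Term ⇒ Node and Term ⇒ q and Term ⇒ q and Node ⇒ q and q
Derivation 2: Expr ⇒ Term ⇒ q and Term ⇒ q and Node ⇒ q and q

Two distinct leftmost derivations for the same string.

Ambiguous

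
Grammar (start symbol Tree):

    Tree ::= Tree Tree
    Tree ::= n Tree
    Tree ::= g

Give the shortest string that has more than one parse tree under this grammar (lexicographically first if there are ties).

length 1: no string has ≥2 trees
length 2: no string has ≥2 trees
length 3: g g g has 2 parse trees

Two derivations of g g g:
  Tree ⇒ Tree Tree ⇒ Tree Tree Tree ⇒ g Tree Tree ⇒ g g Tree ⇒ g g g
  Tree ⇒ Tree Tree ⇒ g Tree ⇒ g Tree Tree ⇒ g g Tree ⇒ g g g

g g g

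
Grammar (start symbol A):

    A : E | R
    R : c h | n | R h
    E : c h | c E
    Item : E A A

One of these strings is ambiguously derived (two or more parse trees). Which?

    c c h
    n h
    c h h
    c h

c c h: 1 tree
n h: 1 tree
c h h: 1 tree
c h: 2 trees

c h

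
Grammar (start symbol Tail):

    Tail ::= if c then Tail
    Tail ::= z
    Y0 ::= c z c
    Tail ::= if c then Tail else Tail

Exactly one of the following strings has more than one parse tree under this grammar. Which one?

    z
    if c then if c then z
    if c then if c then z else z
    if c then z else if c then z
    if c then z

if c then if c then z else z

z: 1 tree
if c then if c then z: 1 tree
if c then if c then z else z: 2 trees
if c then z else if c then z: 1 tree
if c then z: 1 tree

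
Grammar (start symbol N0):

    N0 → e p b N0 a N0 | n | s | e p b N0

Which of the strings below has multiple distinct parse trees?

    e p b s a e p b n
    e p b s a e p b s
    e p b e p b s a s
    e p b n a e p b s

e p b e p b s a s

e p b s a e p b n: 1 tree
e p b s a e p b s: 1 tree
e p b e p b s a s: 2 trees
e p b n a e p b s: 1 tree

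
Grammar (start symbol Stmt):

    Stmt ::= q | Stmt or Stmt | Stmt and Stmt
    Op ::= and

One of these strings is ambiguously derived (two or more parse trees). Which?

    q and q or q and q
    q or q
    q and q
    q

q and q or q and q

q and q or q and q: 5 trees
q or q: 1 tree
q and q: 1 tree
q: 1 tree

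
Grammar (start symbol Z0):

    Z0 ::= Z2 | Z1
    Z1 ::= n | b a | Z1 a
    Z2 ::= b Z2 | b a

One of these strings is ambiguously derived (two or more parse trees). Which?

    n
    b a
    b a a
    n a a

n: 1 tree
b a: 2 trees
b a a: 1 tree
n a a: 1 tree

b a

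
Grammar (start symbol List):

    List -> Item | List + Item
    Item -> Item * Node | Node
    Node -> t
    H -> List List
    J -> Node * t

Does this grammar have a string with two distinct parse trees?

Only List, Item, Node are reachable from List; ignoring the rest: This is a standard precedence ladder (List over Item over Node), with each level left-recursive on its own operator ('+' at List, '*' at Item). That structure is LR(1), hence unambiguous.

Unambiguous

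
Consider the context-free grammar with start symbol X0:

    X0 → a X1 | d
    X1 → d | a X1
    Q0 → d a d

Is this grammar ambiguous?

Only X0, X1 are reachable from X0; ignoring the rest: The reachable rules are right-linear with at most one rule per (nonterminal, next-terminal) pair. Each input token forces the next rule, so parsing is deterministic.

Unambiguous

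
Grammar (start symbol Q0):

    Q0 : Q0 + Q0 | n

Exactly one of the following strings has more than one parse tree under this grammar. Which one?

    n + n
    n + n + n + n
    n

n + n + n + n

n + n: 1 tree
n + n + n + n: 5 trees
n: 1 tree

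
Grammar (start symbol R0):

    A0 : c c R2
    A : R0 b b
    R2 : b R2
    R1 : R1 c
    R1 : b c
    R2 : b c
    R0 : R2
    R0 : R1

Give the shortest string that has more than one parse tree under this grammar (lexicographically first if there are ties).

length 2: b c has 2 parse trees

Two derivations of b c:
  R0 ⇒ R2 ⇒ b c
  R0 ⇒ R1 ⇒ b c

b c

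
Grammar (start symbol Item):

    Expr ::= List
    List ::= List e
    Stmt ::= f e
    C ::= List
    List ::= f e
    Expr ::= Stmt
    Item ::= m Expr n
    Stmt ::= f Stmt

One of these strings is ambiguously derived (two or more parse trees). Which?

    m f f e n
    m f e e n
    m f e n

m f e n

m f f e n: 1 tree
m f e e n: 1 tree
m f e n: 2 trees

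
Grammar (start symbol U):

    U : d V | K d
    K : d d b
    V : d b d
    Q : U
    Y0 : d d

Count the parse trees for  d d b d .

Parse trees for d d b d:
  [U d [V d b d]]
  [U [K d d b] d]

2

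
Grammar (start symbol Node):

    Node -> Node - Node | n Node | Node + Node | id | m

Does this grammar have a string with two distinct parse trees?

Witness: n id + id

Derivation 1: Node ⇒ n Node ⇒ n Node + Node ⇒ n id + Node ⇒ n id + id
Derivation 2: Node ⇒ Node + Node ⇒ n Node + Node ⇒ n id + Node ⇒ n id + id

Two distinct leftmost derivations for the same string.

Ambiguous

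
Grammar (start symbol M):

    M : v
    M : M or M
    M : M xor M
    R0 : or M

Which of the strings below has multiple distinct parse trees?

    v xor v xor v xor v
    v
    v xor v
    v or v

v xor v xor v xor v

v xor v xor v xor v: 5 trees
v: 1 tree
v xor v: 1 tree
v or v: 1 tree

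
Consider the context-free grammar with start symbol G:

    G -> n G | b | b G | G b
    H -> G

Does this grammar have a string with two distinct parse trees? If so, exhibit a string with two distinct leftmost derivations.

Ambiguous

Witness: b b

Derivation 1: G ⇒ b G ⇒ b b
Derivation 2: G ⇒ G b ⇒ b b

Two distinct leftmost derivations for the same string.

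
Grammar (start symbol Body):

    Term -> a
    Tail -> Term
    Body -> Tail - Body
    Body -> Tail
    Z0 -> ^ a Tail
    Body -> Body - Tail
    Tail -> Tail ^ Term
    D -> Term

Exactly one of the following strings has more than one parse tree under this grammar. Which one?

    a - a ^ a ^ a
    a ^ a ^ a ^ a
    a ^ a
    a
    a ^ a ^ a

a - a ^ a ^ a: 2 trees
a ^ a ^ a ^ a: 1 tree
a ^ a: 1 tree
a: 1 tree
a ^ a ^ a: 1 tree

a - a ^ a ^ a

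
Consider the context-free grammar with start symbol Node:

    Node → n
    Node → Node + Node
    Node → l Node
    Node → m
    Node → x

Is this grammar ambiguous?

Witness: l m + m

Derivation 1: Node ⇒ Node + Node ⇒ l Node + Node ⇒ l m + Node ⇒ l m + m
Derivation 2: Node ⇒ l Node ⇒ l Node + Node ⇒ l m + Node ⇒ l m + m

Two distinct leftmost derivations for the same string.

Ambiguous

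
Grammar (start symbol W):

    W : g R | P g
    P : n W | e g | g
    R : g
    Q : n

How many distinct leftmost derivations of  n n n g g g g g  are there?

2

Parse trees for n n n g g g g g:
  [W [P n [W [P n [W [P n [W g [R g]]] g]] g]] g]
  [W [P n [W [P n [W [P n [W [P g] g]] g]] g]] g]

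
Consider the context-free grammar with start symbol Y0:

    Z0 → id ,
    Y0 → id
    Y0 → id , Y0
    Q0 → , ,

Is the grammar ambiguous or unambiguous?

Unambiguous

(Z0, Q0 are unreachable from Y0, so their rules don't affect L(Y0).) The reachable grammar is A → atom sep A | atom. Each atom is followed by either the separator (recurse) or end-of-string (stop) — no choice point.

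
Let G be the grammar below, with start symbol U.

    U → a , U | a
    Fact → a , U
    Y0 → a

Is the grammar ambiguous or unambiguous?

Only U is reachable from U; ignoring the rest: Right-recursive list with a separator: after each atom, whether the separator follows determines the rule. One parse per string.

Unambiguous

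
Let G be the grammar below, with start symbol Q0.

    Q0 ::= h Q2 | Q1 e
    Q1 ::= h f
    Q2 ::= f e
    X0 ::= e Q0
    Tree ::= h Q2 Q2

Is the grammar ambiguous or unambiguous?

Ambiguous

Witness: h f e

Derivation 1: Q0 ⇒ h Q2 ⇒ h f e
Derivation 2: Q0 ⇒ Q1 e ⇒ h f e

Two distinct leftmost derivations for the same string.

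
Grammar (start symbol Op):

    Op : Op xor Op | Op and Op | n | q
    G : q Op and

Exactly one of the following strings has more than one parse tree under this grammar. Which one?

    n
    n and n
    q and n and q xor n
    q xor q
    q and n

q and n and q xor n

n: 1 tree
n and n: 1 tree
q and n and q xor n: 5 trees
q xor q: 1 tree
q and n: 1 tree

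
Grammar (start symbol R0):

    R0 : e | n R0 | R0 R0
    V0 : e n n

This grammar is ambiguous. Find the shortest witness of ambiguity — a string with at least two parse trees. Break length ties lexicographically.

e e e

length 1: no string has ≥2 trees
length 2: no string has ≥2 trees
length 3: e e e has 2 parse trees

Two derivations of e e e:
  R0 ⇒ R0 R0 ⇒ e R0 ⇒ e R0 R0 ⇒ e e R0 ⇒ e e e
  R0 ⇒ R0 R0 ⇒ R0 R0 R0 ⇒ e R0 R0 ⇒ e e R0 ⇒ e e e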